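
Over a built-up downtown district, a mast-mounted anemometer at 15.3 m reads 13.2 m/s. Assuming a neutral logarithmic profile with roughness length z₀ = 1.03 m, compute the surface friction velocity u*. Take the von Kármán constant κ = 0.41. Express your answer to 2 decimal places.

u* ≈ 2.01 m/s

Log law: V(z) = (u*/κ) · ln(z/z₀) ⇒ u* = κ · V / ln(z/z₀)
u* = 0.41 × 13.2 / ln(15.3/1.03) = 0.41 × 13.2 / 2.6983
   = 5.4120 / 2.6983 = 2.0057 m/s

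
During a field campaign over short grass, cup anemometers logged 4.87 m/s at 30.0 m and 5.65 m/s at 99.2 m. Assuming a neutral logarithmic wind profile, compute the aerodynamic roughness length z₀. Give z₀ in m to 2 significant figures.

Log law: V(z) ∝ ln(z/z₀). With r = V₁/V₂ = 4.87/5.65 = 0.86195,
r · ln(z₂/z₀) = ln(z₁/z₀) ⇒ ln z₀ = (ln z₁ − r·ln z₂)/(1 − r)
ln z₀ = (3.40120 − 0.86195×4.59714) / 0.13805 = -4.0658
z₀ = exp(-4.0658) = 0.01715 m

z₀ ≈ 0.017 m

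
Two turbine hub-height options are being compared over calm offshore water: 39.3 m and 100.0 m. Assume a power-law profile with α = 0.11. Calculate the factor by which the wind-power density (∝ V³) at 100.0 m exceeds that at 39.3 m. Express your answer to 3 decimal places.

1.361

Speed ratio: V_B/V_A = (z_B/z_A)^α = (100.0/39.3)^0.11 = (2.5445)^0.11 = 1.10820
Power-density ratio: P_B/P_A = (V_B/V_A)³ = (1.10820)³ = 1.36098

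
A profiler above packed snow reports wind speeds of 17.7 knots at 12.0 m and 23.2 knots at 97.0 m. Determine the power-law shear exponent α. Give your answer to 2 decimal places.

α ≈ 0.13

Power law: V₂/V₁ = (z₂/z₁)^α ⇒ α = ln(V₂/V₁) / ln(z₂/z₁)
α = ln(23.2/17.7) / ln(97.0/12.0) = ln(1.3107) / ln(8.0833)
  = 0.27059 / 2.08980 = 0.12948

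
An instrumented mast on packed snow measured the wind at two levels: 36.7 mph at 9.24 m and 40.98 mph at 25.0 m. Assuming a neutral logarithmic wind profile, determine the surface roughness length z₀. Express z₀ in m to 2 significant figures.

z₀ ≈ 0.0018 m

Log law: V(z) ∝ ln(z/z₀). With r = V₁/V₂ = 36.7/40.98 = 0.89556,
r · ln(z₂/z₀) = ln(z₁/z₀) ⇒ ln z₀ = (ln z₁ − r·ln z₂)/(1 − r)
ln z₀ = (2.22354 − 0.89556×3.21888) / 0.10444 = -6.3112
z₀ = exp(-6.3112) = 0.001816 m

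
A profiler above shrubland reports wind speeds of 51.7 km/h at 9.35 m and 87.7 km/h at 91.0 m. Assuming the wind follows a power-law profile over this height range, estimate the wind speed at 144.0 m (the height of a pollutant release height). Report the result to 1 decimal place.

First find α: α = ln(V₂/V₁)/ln(z₂/z₁) = ln(87.7/51.7)/ln(91.0/9.35) = 0.52846/2.27548 = 0.2322
Extrapolate from 91.0 m to 144.0 m: V₃ = 87.7 × (144.0/91.0)^0.2322 = 87.7 × 1.1125 = 97.5642 km/h

97.6 km/h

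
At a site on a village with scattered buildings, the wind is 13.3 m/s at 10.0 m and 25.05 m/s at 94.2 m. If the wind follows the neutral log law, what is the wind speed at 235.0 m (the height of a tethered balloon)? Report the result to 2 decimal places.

Log law: V ∝ ln(z/z₀). From the pair, with r = V₁/V₂ = 0.53094,
ln z₀ = (ln z₁ − r·ln z₂)/(1 − r) = (2.3026 − 0.53094×4.5454)/0.46906 = -0.2361 → z₀ = 0.7897 m
V₃ = V₁ · ln(z₃/z₀)/ln(z₁/z₀) = 13.3 × 5.6957/2.5387 = 29.8392 m/s

29.84 m/s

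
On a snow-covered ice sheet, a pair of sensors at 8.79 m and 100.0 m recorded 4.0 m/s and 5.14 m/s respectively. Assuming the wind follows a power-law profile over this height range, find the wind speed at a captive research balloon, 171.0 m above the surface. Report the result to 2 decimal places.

5.43 m/s

First find α: α = ln(V₂/V₁)/ln(z₂/z₁) = ln(5.14/4.0)/ln(100.0/8.79) = 0.25076/2.43156 = 0.1031
Extrapolate from 100.0 m to 171.0 m: V₃ = 5.14 × (171.0/100.0)^0.1031 = 5.14 × 1.0569 = 5.4324 m/s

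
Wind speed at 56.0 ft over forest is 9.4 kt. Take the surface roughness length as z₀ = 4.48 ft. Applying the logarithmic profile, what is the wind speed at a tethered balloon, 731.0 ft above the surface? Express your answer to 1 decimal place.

Log law: V(z) ∝ ln(z/z₀), so V₂/V₁ = ln(z₂/z₀) / ln(z₁/z₀).
ln(731.0/4.48) = 5.0948, ln(56.0/4.48) = 2.5257
V₂ = 9.4 × 5.0948/2.5257 = 9.4 × 2.0172 = 18.9613 kt

19.0 kt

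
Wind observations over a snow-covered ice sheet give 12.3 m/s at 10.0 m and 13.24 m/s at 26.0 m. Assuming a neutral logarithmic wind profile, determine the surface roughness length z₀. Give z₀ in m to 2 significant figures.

z₀ ≈ 0.000037 m

Log law: V(z) ∝ ln(z/z₀). With r = V₁/V₂ = 12.3/13.24 = 0.92900,
r · ln(z₂/z₀) = ln(z₁/z₀) ⇒ ln z₀ = (ln z₁ − r·ln z₂)/(1 − r)
ln z₀ = (2.30259 − 0.92900×3.25810) / 0.07100 = -10.2004
z₀ = exp(-10.2004) = 0.00003716 m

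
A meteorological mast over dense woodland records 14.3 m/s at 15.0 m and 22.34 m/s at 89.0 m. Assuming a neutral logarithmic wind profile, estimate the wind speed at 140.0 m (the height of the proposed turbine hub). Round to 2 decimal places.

24.39 m/s

Log law: V ∝ ln(z/z₀). From the pair, with r = V₁/V₂ = 0.64011,
ln z₀ = (ln z₁ − r·ln z₂)/(1 − r) = (2.7081 − 0.64011×4.4886)/0.35989 = -0.4589 → z₀ = 0.6320 m
V₃ = V₁ · ln(z₃/z₀)/ln(z₁/z₀) = 14.3 × 5.4006/3.1670 = 24.3855 m/s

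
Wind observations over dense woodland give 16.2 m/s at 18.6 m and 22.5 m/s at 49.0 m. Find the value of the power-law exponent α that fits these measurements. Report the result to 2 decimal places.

Power law: V₂/V₁ = (z₂/z₁)^α ⇒ α = ln(V₂/V₁) / ln(z₂/z₁)
α = ln(22.5/16.2) / ln(49.0/18.6) = ln(1.3889) / ln(2.6344)
  = 0.32850 / 0.96866 = 0.33913

α ≈ 0.34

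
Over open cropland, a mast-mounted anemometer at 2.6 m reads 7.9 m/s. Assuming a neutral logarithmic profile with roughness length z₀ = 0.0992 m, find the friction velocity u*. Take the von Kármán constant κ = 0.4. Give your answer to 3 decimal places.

Log law: V(z) = (u*/κ) · ln(z/z₀) ⇒ u* = κ · V / ln(z/z₀)
u* = 0.4 × 7.9 / ln(2.6/0.0992) = 0.4 × 7.9 / 3.2661
   = 3.1600 / 3.2661 = 0.9675 m/s

u* ≈ 0.968 m/s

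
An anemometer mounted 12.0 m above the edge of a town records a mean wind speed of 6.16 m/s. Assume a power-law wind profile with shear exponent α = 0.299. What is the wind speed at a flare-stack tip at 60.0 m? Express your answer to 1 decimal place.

10.0 m/s

Power-law profile: V₂ = V₁ · (z₂/z₁)^α
V₂ = 6.16 × (60.0/12.0)^0.299 = 6.16 × (5.0000)^0.299
    = 6.16 × 1.6181 = 9.9672 m/s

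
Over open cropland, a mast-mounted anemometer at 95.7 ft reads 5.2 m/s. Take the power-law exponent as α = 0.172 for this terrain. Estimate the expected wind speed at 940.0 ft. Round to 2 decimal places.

Power-law profile: V₂ = V₁ · (z₂/z₁)^α
V₂ = 5.2 × (940.0/95.7)^0.172 = 5.2 × (9.8224)^0.172
    = 5.2 × 1.4814 = 7.7031 m/s

7.70 m/s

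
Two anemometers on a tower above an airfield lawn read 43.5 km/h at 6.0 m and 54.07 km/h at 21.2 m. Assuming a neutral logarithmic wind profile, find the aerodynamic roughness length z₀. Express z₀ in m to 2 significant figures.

Log law: V(z) ∝ ln(z/z₀). With r = V₁/V₂ = 43.5/54.07 = 0.80451,
r · ln(z₂/z₀) = ln(z₁/z₀) ⇒ ln z₀ = (ln z₁ − r·ln z₂)/(1 − r)
ln z₀ = (1.79176 − 0.80451×3.05400) / 0.19549 = -3.4029
z₀ = exp(-3.4029) = 0.03328 m

z₀ ≈ 0.033 m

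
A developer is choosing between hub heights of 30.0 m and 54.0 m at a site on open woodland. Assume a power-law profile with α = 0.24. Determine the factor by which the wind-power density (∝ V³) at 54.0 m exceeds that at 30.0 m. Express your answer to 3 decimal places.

1.527

Speed ratio: V_B/V_A = (z_B/z_A)^α = (54.0/30.0)^0.24 = (1.8000)^0.24 = 1.15150
Power-density ratio: P_B/P_A = (V_B/V_A)³ = (1.15150)³ = 1.52685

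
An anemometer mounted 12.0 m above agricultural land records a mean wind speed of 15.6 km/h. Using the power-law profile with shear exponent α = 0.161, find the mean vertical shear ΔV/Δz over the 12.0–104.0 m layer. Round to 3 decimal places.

0.071 km/h/m

Power law: V₂ = V₁ · (z₂/z₁)^α = 15.6 × (8.6667)^0.161 = 22.0861 km/h
ΔV/Δz = (22.0861 − 15.6)/(104.0 − 12.0) = 6.4861/92.0000 = 0.07050 km/h/m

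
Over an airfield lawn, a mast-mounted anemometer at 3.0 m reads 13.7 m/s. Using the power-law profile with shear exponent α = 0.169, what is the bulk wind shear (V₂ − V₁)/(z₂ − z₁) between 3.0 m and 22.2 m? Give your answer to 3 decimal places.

0.287 m/s/m

Power law: V₂ = V₁ · (z₂/z₁)^α = 13.7 × (7.4000)^0.169 = 19.2141 m/s
ΔV/Δz = (19.2141 − 13.7)/(22.2 − 3.0) = 5.5141/19.2000 = 0.28719 m/s/m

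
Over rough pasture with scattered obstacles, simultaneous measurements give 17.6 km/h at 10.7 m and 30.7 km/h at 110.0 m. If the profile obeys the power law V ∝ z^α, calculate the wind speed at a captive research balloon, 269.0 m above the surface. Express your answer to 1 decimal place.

38.0 km/h

First find α: α = ln(V₂/V₁)/ln(z₂/z₁) = ln(30.7/17.6)/ln(110.0/10.7) = 0.55636/2.33024 = 0.2388
Extrapolate from 110.0 m to 269.0 m: V₃ = 30.7 × (269.0/110.0)^0.2388 = 30.7 × 1.2380 = 38.0069 km/h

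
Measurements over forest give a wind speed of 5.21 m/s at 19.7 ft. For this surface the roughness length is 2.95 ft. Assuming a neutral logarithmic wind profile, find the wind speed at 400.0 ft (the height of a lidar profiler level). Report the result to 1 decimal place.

Log law: V(z) ∝ ln(z/z₀), so V₂/V₁ = ln(z₂/z₀) / ln(z₁/z₀).
ln(400.0/2.95) = 4.9097, ln(19.7/2.95) = 1.8988
V₂ = 5.21 × 4.9097/1.8988 = 5.21 × 2.5856 = 13.4712 m/s

13.5 m/s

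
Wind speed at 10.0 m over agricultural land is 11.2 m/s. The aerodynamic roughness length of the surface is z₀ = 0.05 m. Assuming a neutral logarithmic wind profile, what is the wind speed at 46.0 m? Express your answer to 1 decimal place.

14.4 m/s

Log law: V(z) ∝ ln(z/z₀), so V₂/V₁ = ln(z₂/z₀) / ln(z₁/z₀).
ln(46.0/0.05) = 6.8244, ln(10.0/0.05) = 5.2983
V₂ = 11.2 × 6.8244/5.2983 = 11.2 × 1.2880 = 14.4259 m/s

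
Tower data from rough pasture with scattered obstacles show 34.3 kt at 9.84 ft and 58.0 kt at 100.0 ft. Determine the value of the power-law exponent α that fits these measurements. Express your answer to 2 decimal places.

α ≈ 0.23

Power law: V₂/V₁ = (z₂/z₁)^α ⇒ α = ln(V₂/V₁) / ln(z₂/z₁)
α = ln(58.0/34.3) / ln(100.0/9.84) = ln(1.6910) / ln(10.1626)
  = 0.52530 / 2.31871 = 0.22655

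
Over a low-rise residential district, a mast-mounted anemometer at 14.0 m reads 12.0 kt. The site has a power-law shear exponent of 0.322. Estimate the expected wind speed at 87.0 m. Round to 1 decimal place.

Power-law profile: V₂ = V₁ · (z₂/z₁)^α
V₂ = 12.0 × (87.0/14.0)^0.322 = 12.0 × (6.2143)^0.322
    = 12.0 × 1.8008 = 21.6099 kt

21.6 kt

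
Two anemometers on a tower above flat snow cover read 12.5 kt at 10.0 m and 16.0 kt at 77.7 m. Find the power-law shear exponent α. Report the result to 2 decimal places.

Power law: V₂/V₁ = (z₂/z₁)^α ⇒ α = ln(V₂/V₁) / ln(z₂/z₁)
α = ln(16.0/12.5) / ln(77.7/10.0) = ln(1.2800) / ln(7.7700)
  = 0.24686 / 2.05027 = 0.12040

α ≈ 0.12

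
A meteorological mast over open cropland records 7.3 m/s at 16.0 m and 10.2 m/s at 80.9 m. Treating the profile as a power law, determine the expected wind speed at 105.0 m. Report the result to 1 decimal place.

First find α: α = ln(V₂/V₁)/ln(z₂/z₁) = ln(10.2/7.3)/ln(80.9/16.0) = 0.33451/1.62063 = 0.2064
Extrapolate from 80.9 m to 105.0 m: V₃ = 10.2 × (105.0/80.9)^0.2064 = 10.2 × 1.0553 = 10.7640 m/s

10.8 m/s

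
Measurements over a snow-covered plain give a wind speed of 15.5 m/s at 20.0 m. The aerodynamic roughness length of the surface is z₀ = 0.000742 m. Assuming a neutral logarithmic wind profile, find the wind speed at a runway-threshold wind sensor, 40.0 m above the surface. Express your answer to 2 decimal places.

Log law: V(z) ∝ ln(z/z₀), so V₂/V₁ = ln(z₂/z₀) / ln(z₁/z₀).
ln(40.0/0.000742) = 10.8950, ln(20.0/0.000742) = 10.2019
V₂ = 15.5 × 10.8950/10.2019 = 15.5 × 1.0679 = 16.5531 m/s

16.55 m/s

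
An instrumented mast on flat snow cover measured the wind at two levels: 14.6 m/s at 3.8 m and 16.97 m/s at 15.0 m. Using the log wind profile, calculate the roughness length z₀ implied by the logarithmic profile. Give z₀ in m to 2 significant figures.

Log law: V(z) ∝ ln(z/z₀). With r = V₁/V₂ = 14.6/16.97 = 0.86034,
r · ln(z₂/z₀) = ln(z₁/z₀) ⇒ ln z₀ = (ln z₁ − r·ln z₂)/(1 − r)
ln z₀ = (1.33500 − 0.86034×2.70805) / 0.13966 = -7.1234
z₀ = exp(-7.1234) = 0.0008060 m

z₀ ≈ 0.00081 m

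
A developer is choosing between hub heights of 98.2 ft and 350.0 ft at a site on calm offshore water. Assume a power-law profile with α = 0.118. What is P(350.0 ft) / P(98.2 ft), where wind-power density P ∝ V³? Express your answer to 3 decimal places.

Speed ratio: V_B/V_A = (z_B/z_A)^α = (350.0/98.2)^0.118 = (3.5642)^0.118 = 1.16180
Power-density ratio: P_B/P_A = (V_B/V_A)³ = (1.16180)³ = 1.56817

1.568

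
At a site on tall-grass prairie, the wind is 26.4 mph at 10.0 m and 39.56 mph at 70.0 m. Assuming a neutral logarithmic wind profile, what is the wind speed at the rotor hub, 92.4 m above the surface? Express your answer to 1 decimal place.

Log law: V ∝ ln(z/z₀). From the pair, with r = V₁/V₂ = 0.66734,
ln z₀ = (ln z₁ − r·ln z₂)/(1 − r) = (2.3026 − 0.66734×4.2485)/0.33266 = -1.6011 → z₀ = 0.2017 m
V₃ = V₁ · ln(z₃/z₀)/ln(z₁/z₀) = 26.4 × 6.1272/3.9036 = 41.4376 mph

41.4 mph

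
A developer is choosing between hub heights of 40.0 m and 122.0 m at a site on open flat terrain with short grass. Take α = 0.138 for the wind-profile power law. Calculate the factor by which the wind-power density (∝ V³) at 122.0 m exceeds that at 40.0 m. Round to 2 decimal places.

1.59

Speed ratio: V_B/V_A = (z_B/z_A)^α = (122.0/40.0)^0.138 = (3.0500)^0.138 = 1.16636
Power-density ratio: P_B/P_A = (V_B/V_A)³ = (1.16636)³ = 1.58672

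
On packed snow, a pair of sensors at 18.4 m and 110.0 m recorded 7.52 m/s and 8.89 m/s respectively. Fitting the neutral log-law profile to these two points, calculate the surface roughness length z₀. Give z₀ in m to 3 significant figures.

z₀ ≈ 0.00100 m

Log law: V(z) ∝ ln(z/z₀). With r = V₁/V₂ = 7.52/8.89 = 0.84589,
r · ln(z₂/z₀) = ln(z₁/z₀) ⇒ ln z₀ = (ln z₁ − r·ln z₂)/(1 − r)
ln z₀ = (2.91235 − 0.84589×4.70048) / 0.15411 = -6.9028
z₀ = exp(-6.9028) = 0.001005 m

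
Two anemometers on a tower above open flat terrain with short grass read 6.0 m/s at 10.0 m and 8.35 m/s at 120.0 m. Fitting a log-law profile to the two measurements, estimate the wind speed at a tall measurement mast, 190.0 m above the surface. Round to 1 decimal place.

8.8 m/s

Log law: V ∝ ln(z/z₀). From the pair, with r = V₁/V₂ = 0.71856,
ln z₀ = (ln z₁ − r·ln z₂)/(1 − r) = (2.3026 − 0.71856×4.7875)/0.28144 = -4.0419 → z₀ = 0.01756 m
V₃ = V₁ · ln(z₃/z₀)/ln(z₁/z₀) = 6.0 × 9.2889/6.3444 = 8.7846 m/s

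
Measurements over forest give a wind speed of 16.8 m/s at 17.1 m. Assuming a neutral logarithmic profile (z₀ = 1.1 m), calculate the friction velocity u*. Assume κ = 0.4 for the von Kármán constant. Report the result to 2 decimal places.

u* ≈ 2.45 m/s

Log law: V(z) = (u*/κ) · ln(z/z₀) ⇒ u* = κ · V / ln(z/z₀)
u* = 0.4 × 16.8 / ln(17.1/1.1) = 0.4 × 16.8 / 2.7438
   = 6.7200 / 2.7438 = 2.4492 m/s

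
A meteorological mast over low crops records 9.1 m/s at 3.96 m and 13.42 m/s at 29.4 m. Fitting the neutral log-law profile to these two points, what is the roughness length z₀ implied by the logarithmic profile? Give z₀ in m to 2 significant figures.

Log law: V(z) ∝ ln(z/z₀). With r = V₁/V₂ = 9.1/13.42 = 0.67809,
r · ln(z₂/z₀) = ln(z₁/z₀) ⇒ ln z₀ = (ln z₁ − r·ln z₂)/(1 − r)
ln z₀ = (1.37624 − 0.67809×3.38099) / 0.32191 = -2.8467
z₀ = exp(-2.8467) = 0.05803 m

z₀ ≈ 0.058 m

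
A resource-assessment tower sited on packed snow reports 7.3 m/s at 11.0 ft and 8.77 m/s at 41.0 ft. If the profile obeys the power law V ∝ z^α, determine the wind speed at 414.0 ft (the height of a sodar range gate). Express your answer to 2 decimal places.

12.11 m/s

First find α: α = ln(V₂/V₁)/ln(z₂/z₁) = ln(8.77/7.3)/ln(41.0/11.0) = 0.18346/1.31568 = 0.1394
Extrapolate from 41.0 ft to 414.0 ft: V₃ = 8.77 × (414.0/41.0)^0.1394 = 8.77 × 1.3805 = 12.1068 m/s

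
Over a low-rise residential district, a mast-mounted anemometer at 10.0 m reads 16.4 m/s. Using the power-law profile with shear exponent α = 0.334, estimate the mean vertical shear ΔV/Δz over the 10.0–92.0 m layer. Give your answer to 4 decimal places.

Power law: V₂ = V₁ · (z₂/z₁)^α = 16.4 × (9.2000)^0.334 = 34.4151 m/s
ΔV/Δz = (34.4151 − 16.4)/(92.0 − 10.0) = 18.0151/82.0000 = 0.21970 m/s/m

0.2197 m/s/m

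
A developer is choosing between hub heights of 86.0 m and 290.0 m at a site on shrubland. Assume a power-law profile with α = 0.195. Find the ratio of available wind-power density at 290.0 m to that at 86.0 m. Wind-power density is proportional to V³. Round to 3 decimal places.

2.036

Speed ratio: V_B/V_A = (z_B/z_A)^α = (290.0/86.0)^0.195 = (3.3721)^0.195 = 1.26748
Power-density ratio: P_B/P_A = (V_B/V_A)³ = (1.26748)³ = 2.03620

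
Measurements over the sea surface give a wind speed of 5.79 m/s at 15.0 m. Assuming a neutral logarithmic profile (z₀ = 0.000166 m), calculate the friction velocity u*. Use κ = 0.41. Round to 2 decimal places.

u* ≈ 0.21 m/s

Log law: V(z) = (u*/κ) · ln(z/z₀) ⇒ u* = κ · V / ln(z/z₀)
u* = 0.41 × 5.79 / ln(15.0/0.000166) = 0.41 × 5.79 / 11.4116
   = 2.3739 / 11.4116 = 0.2080 m/s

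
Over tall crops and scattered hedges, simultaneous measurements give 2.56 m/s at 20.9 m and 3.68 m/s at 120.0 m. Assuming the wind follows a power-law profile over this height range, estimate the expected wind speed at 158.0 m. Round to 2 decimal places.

First find α: α = ln(V₂/V₁)/ln(z₂/z₁) = ln(3.68/2.56)/ln(120.0/20.9) = 0.36291/1.74774 = 0.2076
Extrapolate from 120.0 m to 158.0 m: V₃ = 3.68 × (158.0/120.0)^0.2076 = 3.68 × 1.0588 = 3.8963 m/s

3.90 m/s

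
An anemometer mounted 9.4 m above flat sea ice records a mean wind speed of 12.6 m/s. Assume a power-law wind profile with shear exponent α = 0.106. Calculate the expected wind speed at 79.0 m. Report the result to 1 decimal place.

15.8 m/s

Power-law profile: V₂ = V₁ · (z₂/z₁)^α
V₂ = 12.6 × (79.0/9.4)^0.106 = 12.6 × (8.4043)^0.106
    = 12.6 × 1.2531 = 15.7895 m/s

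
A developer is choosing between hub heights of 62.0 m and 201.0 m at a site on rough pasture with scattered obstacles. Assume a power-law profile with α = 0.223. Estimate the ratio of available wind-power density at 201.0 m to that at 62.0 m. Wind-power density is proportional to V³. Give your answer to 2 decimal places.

2.20

Speed ratio: V_B/V_A = (z_B/z_A)^α = (201.0/62.0)^0.223 = (3.2419)^0.223 = 1.29990
Power-density ratio: P_B/P_A = (V_B/V_A)³ = (1.29990)³ = 2.19648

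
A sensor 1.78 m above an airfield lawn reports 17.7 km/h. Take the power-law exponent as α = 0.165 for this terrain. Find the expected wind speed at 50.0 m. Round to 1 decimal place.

Power-law profile: V₂ = V₁ · (z₂/z₁)^α
V₂ = 17.7 × (50.0/1.78)^0.165 = 17.7 × (28.0899)^0.165
    = 17.7 × 1.7338 = 30.6891 km/h

30.7 km/h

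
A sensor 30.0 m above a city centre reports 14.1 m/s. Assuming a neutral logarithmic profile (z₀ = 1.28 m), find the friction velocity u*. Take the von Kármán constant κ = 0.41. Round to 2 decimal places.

u* ≈ 1.83 m/s

Log law: V(z) = (u*/κ) · ln(z/z₀) ⇒ u* = κ · V / ln(z/z₀)
u* = 0.41 × 14.1 / ln(30.0/1.28) = 0.41 × 14.1 / 3.1543
   = 5.7810 / 3.1543 = 1.8327 m/s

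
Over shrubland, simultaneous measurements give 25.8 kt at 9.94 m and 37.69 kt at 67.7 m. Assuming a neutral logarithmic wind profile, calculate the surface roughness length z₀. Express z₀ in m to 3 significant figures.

z₀ ≈ 0.155 m

Log law: V(z) ∝ ln(z/z₀). With r = V₁/V₂ = 25.8/37.69 = 0.68453,
r · ln(z₂/z₀) = ln(z₁/z₀) ⇒ ln z₀ = (ln z₁ − r·ln z₂)/(1 − r)
ln z₀ = (2.29657 − 0.68453×4.21509) / 0.31547 = -1.8664
z₀ = exp(-1.8664) = 0.1547 m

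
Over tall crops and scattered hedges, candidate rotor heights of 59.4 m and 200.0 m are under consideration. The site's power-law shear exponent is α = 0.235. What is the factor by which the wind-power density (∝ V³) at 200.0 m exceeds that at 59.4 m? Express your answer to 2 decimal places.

Speed ratio: V_B/V_A = (z_B/z_A)^α = (200.0/59.4)^0.235 = (3.3670)^0.235 = 1.33015
Power-density ratio: P_B/P_A = (V_B/V_A)³ = (1.33015)³ = 2.35346

2.35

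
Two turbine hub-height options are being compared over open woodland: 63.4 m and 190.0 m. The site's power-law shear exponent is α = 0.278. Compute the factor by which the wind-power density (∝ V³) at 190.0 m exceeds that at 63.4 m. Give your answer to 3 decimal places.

2.498

Speed ratio: V_B/V_A = (z_B/z_A)^α = (190.0/63.4)^0.278 = (2.9968)^0.278 = 1.35679
Power-density ratio: P_B/P_A = (V_B/V_A)³ = (1.35679)³ = 2.49769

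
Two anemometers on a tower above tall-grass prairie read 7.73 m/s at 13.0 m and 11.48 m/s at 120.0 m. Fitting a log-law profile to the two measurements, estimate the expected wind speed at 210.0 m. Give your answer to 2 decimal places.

Log law: V ∝ ln(z/z₀). From the pair, with r = V₁/V₂ = 0.67334,
ln z₀ = (ln z₁ − r·ln z₂)/(1 − r) = (2.5649 − 0.67334×4.7875)/0.32666 = -2.0165 → z₀ = 0.1331 m
V₃ = V₁ · ln(z₃/z₀)/ln(z₁/z₀) = 7.73 × 7.3636/4.5814 = 12.4242 m/s

12.42 m/s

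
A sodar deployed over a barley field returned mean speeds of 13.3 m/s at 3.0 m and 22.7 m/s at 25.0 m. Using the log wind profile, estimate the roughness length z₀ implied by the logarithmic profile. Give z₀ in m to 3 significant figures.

Log law: V(z) ∝ ln(z/z₀). With r = V₁/V₂ = 13.3/22.7 = 0.58590,
r · ln(z₂/z₀) = ln(z₁/z₀) ⇒ ln z₀ = (ln z₁ − r·ln z₂)/(1 − r)
ln z₀ = (1.09861 − 0.58590×3.21888) / 0.41410 = -1.9013
z₀ = exp(-1.9013) = 0.1494 m

z₀ ≈ 0.149 m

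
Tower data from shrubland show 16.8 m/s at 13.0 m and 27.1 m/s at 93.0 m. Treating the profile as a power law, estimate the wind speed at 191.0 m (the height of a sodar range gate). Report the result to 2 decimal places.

First find α: α = ln(V₂/V₁)/ln(z₂/z₁) = ln(27.1/16.8)/ln(93.0/13.0) = 0.47815/1.96765 = 0.2430
Extrapolate from 93.0 m to 191.0 m: V₃ = 27.1 × (191.0/93.0)^0.2430 = 27.1 × 1.1911 = 32.2791 m/s

32.28 m/s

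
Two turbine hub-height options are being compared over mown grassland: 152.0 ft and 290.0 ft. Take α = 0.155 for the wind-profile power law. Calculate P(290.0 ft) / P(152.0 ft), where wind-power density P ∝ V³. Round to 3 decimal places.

Speed ratio: V_B/V_A = (z_B/z_A)^α = (290.0/152.0)^0.155 = (1.9079)^0.155 = 1.10531
Power-density ratio: P_B/P_A = (V_B/V_A)³ = (1.10531)³ = 1.35039

1.350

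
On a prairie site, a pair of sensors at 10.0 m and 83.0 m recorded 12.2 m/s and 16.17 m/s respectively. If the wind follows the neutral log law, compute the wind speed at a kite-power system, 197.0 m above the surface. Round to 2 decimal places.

Log law: V ∝ ln(z/z₀). From the pair, with r = V₁/V₂ = 0.75448,
ln z₀ = (ln z₁ − r·ln z₂)/(1 − r) = (2.3026 − 0.75448×4.4188)/0.24552 = -4.2008 → z₀ = 0.01498 m
V₃ = V₁ · ln(z₃/z₀)/ln(z₁/z₀) = 12.2 × 9.4840/6.5034 = 17.7915 m/s

17.79 m/s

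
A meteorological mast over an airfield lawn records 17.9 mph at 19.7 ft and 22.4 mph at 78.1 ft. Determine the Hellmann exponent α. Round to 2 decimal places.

α ≈ 0.16

Power law: V₂/V₁ = (z₂/z₁)^α ⇒ α = ln(V₂/V₁) / ln(z₂/z₁)
α = ln(22.4/17.9) / ln(78.1/19.7) = ln(1.2514) / ln(3.9645)
  = 0.22426 / 1.37737 = 0.16282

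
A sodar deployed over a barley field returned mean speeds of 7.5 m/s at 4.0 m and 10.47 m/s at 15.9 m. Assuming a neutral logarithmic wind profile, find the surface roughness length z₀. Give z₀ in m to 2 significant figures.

z₀ ≈ 0.12 m

Log law: V(z) ∝ ln(z/z₀). With r = V₁/V₂ = 7.5/10.47 = 0.71633,
r · ln(z₂/z₀) = ln(z₁/z₀) ⇒ ln z₀ = (ln z₁ − r·ln z₂)/(1 − r)
ln z₀ = (1.38629 − 0.71633×2.76632) / 0.28367 = -2.0986
z₀ = exp(-2.0986) = 0.1226 m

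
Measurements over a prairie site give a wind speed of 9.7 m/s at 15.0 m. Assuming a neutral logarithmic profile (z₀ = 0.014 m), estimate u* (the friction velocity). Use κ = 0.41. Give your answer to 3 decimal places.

Log law: V(z) = (u*/κ) · ln(z/z₀) ⇒ u* = κ · V / ln(z/z₀)
u* = 0.41 × 9.7 / ln(15.0/0.014) = 0.41 × 9.7 / 6.9767
   = 3.9770 / 6.9767 = 0.5700 m/s

u* ≈ 0.570 m/s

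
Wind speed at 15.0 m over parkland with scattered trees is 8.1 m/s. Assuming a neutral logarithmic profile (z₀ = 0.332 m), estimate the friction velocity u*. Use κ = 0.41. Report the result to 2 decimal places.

u* ≈ 0.87 m/s

Log law: V(z) = (u*/κ) · ln(z/z₀) ⇒ u* = κ · V / ln(z/z₀)
u* = 0.41 × 8.1 / ln(15.0/0.332) = 0.41 × 8.1 / 3.8107
   = 3.3210 / 3.8107 = 0.8715 m/s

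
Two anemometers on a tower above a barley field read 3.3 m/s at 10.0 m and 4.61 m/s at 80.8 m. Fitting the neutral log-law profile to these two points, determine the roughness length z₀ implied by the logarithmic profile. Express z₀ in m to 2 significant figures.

Log law: V(z) ∝ ln(z/z₀). With r = V₁/V₂ = 3.3/4.61 = 0.71584,
r · ln(z₂/z₀) = ln(z₁/z₀) ⇒ ln z₀ = (ln z₁ − r·ln z₂)/(1 − r)
ln z₀ = (2.30259 − 0.71584×4.39198) / 0.28416 = -2.9608
z₀ = exp(-2.9608) = 0.05178 m

z₀ ≈ 0.052 m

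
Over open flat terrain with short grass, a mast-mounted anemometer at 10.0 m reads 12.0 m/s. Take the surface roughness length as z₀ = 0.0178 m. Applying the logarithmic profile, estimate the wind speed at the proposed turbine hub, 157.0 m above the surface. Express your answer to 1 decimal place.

17.2 m/s

Log law: V(z) ∝ ln(z/z₀), so V₂/V₁ = ln(z₂/z₀) / ln(z₁/z₀).
ln(157.0/0.0178) = 9.0848, ln(10.0/0.0178) = 6.3311
V₂ = 12.0 × 9.0848/6.3311 = 12.0 × 1.4349 = 17.2193 m/s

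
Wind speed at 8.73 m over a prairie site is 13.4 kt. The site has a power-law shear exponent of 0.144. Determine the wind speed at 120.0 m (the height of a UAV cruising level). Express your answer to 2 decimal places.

Power-law profile: V₂ = V₁ · (z₂/z₁)^α
V₂ = 13.4 × (120.0/8.73)^0.144 = 13.4 × (13.7457)^0.144
    = 13.4 × 1.4585 = 19.5434 kt

19.54 kt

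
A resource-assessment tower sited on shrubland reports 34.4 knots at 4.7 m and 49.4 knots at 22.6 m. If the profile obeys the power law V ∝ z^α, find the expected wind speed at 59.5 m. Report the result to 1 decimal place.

61.7 knots

First find α: α = ln(V₂/V₁)/ln(z₂/z₁) = ln(49.4/34.4)/ln(22.6/4.7) = 0.36189/1.57039 = 0.2304
Extrapolate from 22.6 m to 59.5 m: V₃ = 49.4 × (59.5/22.6)^0.2304 = 49.4 × 1.2499 = 61.7461 knots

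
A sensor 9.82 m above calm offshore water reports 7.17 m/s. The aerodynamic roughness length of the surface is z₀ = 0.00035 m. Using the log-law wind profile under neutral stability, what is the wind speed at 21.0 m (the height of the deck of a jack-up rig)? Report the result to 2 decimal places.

Log law: V(z) ∝ ln(z/z₀), so V₂/V₁ = ln(z₂/z₀) / ln(z₁/z₀).
ln(21.0/0.00035) = 11.0021, ln(9.82/0.00035) = 10.2420
V₂ = 7.17 × 11.0021/10.2420 = 7.17 × 1.0742 = 7.7021 m/s

7.70 m/s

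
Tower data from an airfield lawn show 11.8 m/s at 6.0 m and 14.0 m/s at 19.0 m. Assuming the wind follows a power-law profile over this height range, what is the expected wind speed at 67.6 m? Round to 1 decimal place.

First find α: α = ln(V₂/V₁)/ln(z₂/z₁) = ln(14.0/11.8)/ln(19.0/6.0) = 0.17096/1.15268 = 0.1483
Extrapolate from 19.0 m to 67.6 m: V₃ = 14.0 × (67.6/19.0)^0.1483 = 14.0 × 1.2071 = 16.8996 m/s

16.9 m/s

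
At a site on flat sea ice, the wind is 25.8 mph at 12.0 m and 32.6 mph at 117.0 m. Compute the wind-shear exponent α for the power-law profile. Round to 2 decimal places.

α ≈ 0.10

Power law: V₂/V₁ = (z₂/z₁)^α ⇒ α = ln(V₂/V₁) / ln(z₂/z₁)
α = ln(32.6/25.8) / ln(117.0/12.0) = ln(1.2636) / ln(9.7500)
  = 0.23394 / 2.27727 = 0.10273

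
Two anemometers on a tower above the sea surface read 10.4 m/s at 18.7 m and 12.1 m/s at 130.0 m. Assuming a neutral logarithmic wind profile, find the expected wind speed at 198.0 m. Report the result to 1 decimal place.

12.5 m/s

Log law: V ∝ ln(z/z₀). From the pair, with r = V₁/V₂ = 0.85950,
ln z₀ = (ln z₁ − r·ln z₂)/(1 − r) = (2.9285 − 0.85950×4.8675)/0.14050 = -8.9337 → z₀ = 0.0001319 m
V₃ = V₁ · ln(z₃/z₀)/ln(z₁/z₀) = 10.4 × 14.2219/11.8622 = 12.4689 m/s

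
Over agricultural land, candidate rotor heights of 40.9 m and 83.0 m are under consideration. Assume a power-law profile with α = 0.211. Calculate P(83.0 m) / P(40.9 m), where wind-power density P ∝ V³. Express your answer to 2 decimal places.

1.57

Speed ratio: V_B/V_A = (z_B/z_A)^α = (83.0/40.9)^0.211 = (2.0293)^0.211 = 1.16105
Power-density ratio: P_B/P_A = (V_B/V_A)³ = (1.16105)³ = 1.56515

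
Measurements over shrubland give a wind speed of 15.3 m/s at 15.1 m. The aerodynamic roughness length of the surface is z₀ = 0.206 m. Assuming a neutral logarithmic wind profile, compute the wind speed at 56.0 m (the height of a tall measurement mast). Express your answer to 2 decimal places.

Log law: V(z) ∝ ln(z/z₀), so V₂/V₁ = ln(z₂/z₀) / ln(z₁/z₀).
ln(56.0/0.206) = 5.6052, ln(15.1/0.206) = 4.2946
V₂ = 15.3 × 5.6052/4.2946 = 15.3 × 1.3052 = 19.9694 m/s

19.97 m/s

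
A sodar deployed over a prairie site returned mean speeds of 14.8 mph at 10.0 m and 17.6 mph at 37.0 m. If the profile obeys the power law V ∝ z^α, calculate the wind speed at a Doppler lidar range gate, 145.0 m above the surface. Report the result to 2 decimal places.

First find α: α = ln(V₂/V₁)/ln(z₂/z₁) = ln(17.6/14.8)/ln(37.0/10.0) = 0.17327/1.30833 = 0.1324
Extrapolate from 37.0 m to 145.0 m: V₃ = 17.6 × (145.0/37.0)^0.1324 = 17.6 × 1.1983 = 21.0897 mph

21.09 mph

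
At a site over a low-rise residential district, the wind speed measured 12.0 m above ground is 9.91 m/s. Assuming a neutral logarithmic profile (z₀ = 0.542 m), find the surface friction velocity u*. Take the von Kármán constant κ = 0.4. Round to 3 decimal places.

u* ≈ 1.280 m/s

Log law: V(z) = (u*/κ) · ln(z/z₀) ⇒ u* = κ · V / ln(z/z₀)
u* = 0.4 × 9.91 / ln(12.0/0.542) = 0.4 × 9.91 / 3.0974
   = 3.9640 / 3.0974 = 1.2798 m/s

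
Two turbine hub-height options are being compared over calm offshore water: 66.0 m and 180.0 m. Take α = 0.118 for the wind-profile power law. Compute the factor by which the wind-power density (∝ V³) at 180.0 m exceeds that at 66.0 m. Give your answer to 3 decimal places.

1.426

Speed ratio: V_B/V_A = (z_B/z_A)^α = (180.0/66.0)^0.118 = (2.7273)^0.118 = 1.12568
Power-density ratio: P_B/P_A = (V_B/V_A)³ = (1.12568)³ = 1.42642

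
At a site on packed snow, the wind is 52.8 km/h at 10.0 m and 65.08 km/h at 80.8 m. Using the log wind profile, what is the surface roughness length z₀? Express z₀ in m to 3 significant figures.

z₀ ≈ 0.00125 m

Log law: V(z) ∝ ln(z/z₀). With r = V₁/V₂ = 52.8/65.08 = 0.81131,
r · ln(z₂/z₀) = ln(z₁/z₀) ⇒ ln z₀ = (ln z₁ − r·ln z₂)/(1 − r)
ln z₀ = (2.30259 − 0.81131×4.39198) / 0.18869 = -6.6811
z₀ = exp(-6.6811) = 0.001254 m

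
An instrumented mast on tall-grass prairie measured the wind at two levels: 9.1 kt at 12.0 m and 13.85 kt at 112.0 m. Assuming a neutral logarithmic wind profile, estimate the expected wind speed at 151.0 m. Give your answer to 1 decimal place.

14.5 kt

Log law: V ∝ ln(z/z₀). From the pair, with r = V₁/V₂ = 0.65704,
ln z₀ = (ln z₁ − r·ln z₂)/(1 − r) = (2.4849 − 0.65704×4.7185)/0.34296 = -1.7942 → z₀ = 0.1663 m
V₃ = V₁ · ln(z₃/z₀)/ln(z₁/z₀) = 9.1 × 6.8115/4.2791 = 14.4854 kt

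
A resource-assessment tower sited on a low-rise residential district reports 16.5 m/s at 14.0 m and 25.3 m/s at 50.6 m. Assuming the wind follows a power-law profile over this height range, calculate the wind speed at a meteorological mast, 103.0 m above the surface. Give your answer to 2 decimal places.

First find α: α = ln(V₂/V₁)/ln(z₂/z₁) = ln(25.3/16.5)/ln(50.6/14.0) = 0.42744/1.28489 = 0.3327
Extrapolate from 50.6 m to 103.0 m: V₃ = 25.3 × (103.0/50.6)^0.3327 = 25.3 × 1.2667 = 32.0487 m/s

32.05 m/s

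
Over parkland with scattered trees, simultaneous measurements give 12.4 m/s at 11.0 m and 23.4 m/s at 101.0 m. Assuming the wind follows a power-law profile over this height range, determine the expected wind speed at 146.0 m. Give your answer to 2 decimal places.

26.00 m/s

First find α: α = ln(V₂/V₁)/ln(z₂/z₁) = ln(23.4/12.4)/ln(101.0/11.0) = 0.63504/2.21723 = 0.2864
Extrapolate from 101.0 m to 146.0 m: V₃ = 23.4 × (146.0/101.0)^0.2864 = 23.4 × 1.1113 = 26.0046 m/s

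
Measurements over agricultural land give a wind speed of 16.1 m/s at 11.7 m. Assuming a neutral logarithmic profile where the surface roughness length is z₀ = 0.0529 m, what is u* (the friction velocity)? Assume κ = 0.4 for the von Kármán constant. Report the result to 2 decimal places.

Log law: V(z) = (u*/κ) · ln(z/z₀) ⇒ u* = κ · V / ln(z/z₀)
u* = 0.4 × 16.1 / ln(11.7/0.0529) = 0.4 × 16.1 / 5.3989
   = 6.4400 / 5.3989 = 1.1928 m/s

u* ≈ 1.19 m/s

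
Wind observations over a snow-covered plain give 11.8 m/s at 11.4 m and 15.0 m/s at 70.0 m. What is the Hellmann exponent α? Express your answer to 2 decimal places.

Power law: V₂/V₁ = (z₂/z₁)^α ⇒ α = ln(V₂/V₁) / ln(z₂/z₁)
α = ln(15.0/11.8) / ln(70.0/11.4) = ln(1.2712) / ln(6.1404)
  = 0.23995 / 1.81488 = 0.13221

α ≈ 0.13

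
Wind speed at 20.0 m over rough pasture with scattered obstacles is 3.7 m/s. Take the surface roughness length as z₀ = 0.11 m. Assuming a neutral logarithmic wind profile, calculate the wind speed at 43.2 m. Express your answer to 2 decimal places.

4.25 m/s

Log law: V(z) ∝ ln(z/z₀), so V₂/V₁ = ln(z₂/z₀) / ln(z₁/z₀).
ln(43.2/0.11) = 5.9731, ln(20.0/0.11) = 5.2030
V₂ = 3.7 × 5.9731/5.2030 = 3.7 × 1.1480 = 4.2476 m/s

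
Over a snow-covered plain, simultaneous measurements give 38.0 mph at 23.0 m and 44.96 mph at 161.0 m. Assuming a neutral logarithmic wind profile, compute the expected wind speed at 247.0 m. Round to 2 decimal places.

Log law: V ∝ ln(z/z₀). From the pair, with r = V₁/V₂ = 0.84520,
ln z₀ = (ln z₁ − r·ln z₂)/(1 − r) = (3.1355 − 0.84520×5.0814)/0.15480 = -7.4887 → z₀ = 0.0005594 m
V₃ = V₁ · ln(z₃/z₀)/ln(z₁/z₀) = 38.0 × 12.9981/10.6242 = 46.4908 mph

46.49 mph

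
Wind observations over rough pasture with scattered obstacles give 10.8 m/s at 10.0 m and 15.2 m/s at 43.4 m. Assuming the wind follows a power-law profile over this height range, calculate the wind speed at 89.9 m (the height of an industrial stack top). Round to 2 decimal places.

18.01 m/s

First find α: α = ln(V₂/V₁)/ln(z₂/z₁) = ln(15.2/10.8)/ln(43.4/10.0) = 0.34175/1.46787 = 0.2328
Extrapolate from 43.4 m to 89.9 m: V₃ = 15.2 × (89.9/43.4)^0.2328 = 15.2 × 1.1848 = 18.0085 m/s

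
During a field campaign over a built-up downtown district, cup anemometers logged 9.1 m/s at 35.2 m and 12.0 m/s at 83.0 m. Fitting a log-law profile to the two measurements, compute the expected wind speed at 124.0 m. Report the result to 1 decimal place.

13.4 m/s

Log law: V ∝ ln(z/z₀). From the pair, with r = V₁/V₂ = 0.75833,
ln z₀ = (ln z₁ − r·ln z₂)/(1 − r) = (3.5610 − 0.75833×4.4188)/0.24167 = 0.8693 → z₀ = 2.385 m
V₃ = V₁ · ln(z₃/z₀)/ln(z₁/z₀) = 9.1 × 3.9509/2.6917 = 13.3572 m/s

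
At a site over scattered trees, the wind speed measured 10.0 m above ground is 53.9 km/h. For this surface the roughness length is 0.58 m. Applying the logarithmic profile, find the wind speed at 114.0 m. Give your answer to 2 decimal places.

99.97 km/h

Log law: V(z) ∝ ln(z/z₀), so V₂/V₁ = ln(z₂/z₀) / ln(z₁/z₀).
ln(114.0/0.58) = 5.2809, ln(10.0/0.58) = 2.8473
V₂ = 53.9 × 5.2809/2.8473 = 53.9 × 1.8547 = 99.9686 km/h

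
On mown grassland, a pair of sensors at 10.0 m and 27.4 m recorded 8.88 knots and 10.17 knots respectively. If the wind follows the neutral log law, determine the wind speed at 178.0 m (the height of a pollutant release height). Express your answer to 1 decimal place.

Log law: V ∝ ln(z/z₀). From the pair, with r = V₁/V₂ = 0.87316,
ln z₀ = (ln z₁ − r·ln z₂)/(1 − r) = (2.3026 − 0.87316×3.3105)/0.12684 = -4.6359 → z₀ = 0.009697 m
V₃ = V₁ · ln(z₃/z₀)/ln(z₁/z₀) = 8.88 × 9.8177/6.9385 = 12.5648 knots

12.6 knots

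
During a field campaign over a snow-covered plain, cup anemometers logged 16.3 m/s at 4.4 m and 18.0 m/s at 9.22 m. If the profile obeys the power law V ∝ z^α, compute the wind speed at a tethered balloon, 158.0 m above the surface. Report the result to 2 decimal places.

First find α: α = ln(V₂/V₁)/ln(z₂/z₁) = ln(18.0/16.3)/ln(9.22/4.4) = 0.09921/0.73977 = 0.1341
Extrapolate from 9.22 m to 158.0 m: V₃ = 18.0 × (158.0/9.22)^0.1341 = 18.0 × 1.4638 = 26.3480 m/s

26.35 m/s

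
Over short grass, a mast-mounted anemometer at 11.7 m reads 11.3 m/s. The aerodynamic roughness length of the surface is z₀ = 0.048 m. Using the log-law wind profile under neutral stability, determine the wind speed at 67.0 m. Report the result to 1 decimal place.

Log law: V(z) ∝ ln(z/z₀), so V₂/V₁ = ln(z₂/z₀) / ln(z₁/z₀).
ln(67.0/0.048) = 7.2412, ln(11.7/0.048) = 5.4961
V₂ = 11.3 × 7.2412/5.4961 = 11.3 × 1.3175 = 14.8879 m/s

14.9 m/s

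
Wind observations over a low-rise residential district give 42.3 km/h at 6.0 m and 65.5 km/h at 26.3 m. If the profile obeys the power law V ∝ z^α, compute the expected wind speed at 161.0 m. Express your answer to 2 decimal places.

111.96 km/h

First find α: α = ln(V₂/V₁)/ln(z₂/z₁) = ln(65.5/42.3)/ln(26.3/6.0) = 0.43726/1.47781 = 0.2959
Extrapolate from 26.3 m to 161.0 m: V₃ = 65.5 × (161.0/26.3)^0.2959 = 65.5 × 1.7093 = 111.9606 km/h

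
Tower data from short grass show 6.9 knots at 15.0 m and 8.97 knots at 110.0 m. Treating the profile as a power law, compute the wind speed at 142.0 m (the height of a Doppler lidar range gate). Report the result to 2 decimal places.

First find α: α = ln(V₂/V₁)/ln(z₂/z₁) = ln(8.97/6.9)/ln(110.0/15.0) = 0.26236/1.99243 = 0.1317
Extrapolate from 110.0 m to 142.0 m: V₃ = 8.97 × (142.0/110.0)^0.1317 = 8.97 × 1.0342 = 9.2767 knots

9.28 knots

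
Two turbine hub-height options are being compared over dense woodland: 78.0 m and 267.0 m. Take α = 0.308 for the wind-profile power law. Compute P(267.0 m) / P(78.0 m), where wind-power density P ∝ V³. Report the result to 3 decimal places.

3.117

Speed ratio: V_B/V_A = (z_B/z_A)^α = (267.0/78.0)^0.308 = (3.4231)^0.308 = 1.46083
Power-density ratio: P_B/P_A = (V_B/V_A)³ = (1.46083)³ = 3.11746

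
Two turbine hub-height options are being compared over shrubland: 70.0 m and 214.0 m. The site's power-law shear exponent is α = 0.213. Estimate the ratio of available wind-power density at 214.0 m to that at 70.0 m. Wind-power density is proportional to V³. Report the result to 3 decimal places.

2.042

Speed ratio: V_B/V_A = (z_B/z_A)^α = (214.0/70.0)^0.213 = (3.0571)^0.213 = 1.26874
Power-density ratio: P_B/P_A = (V_B/V_A)³ = (1.26874)³ = 2.04229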